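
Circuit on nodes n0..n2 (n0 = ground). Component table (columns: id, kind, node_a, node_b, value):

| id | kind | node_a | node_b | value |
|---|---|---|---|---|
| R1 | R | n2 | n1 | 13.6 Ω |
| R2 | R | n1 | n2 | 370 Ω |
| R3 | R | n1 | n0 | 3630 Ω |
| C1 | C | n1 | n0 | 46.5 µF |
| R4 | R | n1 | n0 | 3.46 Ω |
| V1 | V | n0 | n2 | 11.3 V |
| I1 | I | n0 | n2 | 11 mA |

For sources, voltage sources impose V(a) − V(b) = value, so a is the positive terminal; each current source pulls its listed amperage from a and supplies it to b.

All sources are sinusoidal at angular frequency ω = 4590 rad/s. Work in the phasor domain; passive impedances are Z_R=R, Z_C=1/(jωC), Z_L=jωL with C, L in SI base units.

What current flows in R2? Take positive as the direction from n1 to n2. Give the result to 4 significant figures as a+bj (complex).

Element admittances at ω=4590 rad/s:
  Y(R1) = 0.07353+0.000j S between n2,n1
  Y(R2) = 0.002703+0.000j S between n1,n2
  Y(R3) = 0.0002755+0.000j S between n1,n0
  Y(C1) = 0.000+0.2134j S between n1,n0
  Y(R4) = 0.2890+0.000j S between n1,n0
  V1: constraint V(n0)−V(n2) = 11.3
  I1: injects 0.011 A into n2 (from n0)
Assemble and solve the 3×3 MNA system:
  V(n1)=-1.757+1.026j  V(n2)=-11.30+0.000j
  i(V1)=-0.7384-0.07823j

0.02579+0.002774j A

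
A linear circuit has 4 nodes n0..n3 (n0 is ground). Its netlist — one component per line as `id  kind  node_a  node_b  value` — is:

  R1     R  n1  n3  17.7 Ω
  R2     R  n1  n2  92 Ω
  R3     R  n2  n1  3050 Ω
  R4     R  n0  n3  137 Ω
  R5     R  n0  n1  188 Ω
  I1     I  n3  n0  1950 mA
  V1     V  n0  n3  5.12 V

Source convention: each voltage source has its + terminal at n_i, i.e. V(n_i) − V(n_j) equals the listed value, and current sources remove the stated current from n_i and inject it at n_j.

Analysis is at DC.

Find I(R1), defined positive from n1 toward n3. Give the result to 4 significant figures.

0.02489 A

Apply KCL at each of the 3 non-ground nodes and solve the resulting linear system.
Node n1: branches {R1, R2, R3, R5} → V_1 = -4.679
Node n2: branches {R2, R3} → V_2 = -4.679
Node n3: branches {R1, R4, I1, V1} → V_3 = -5.120
Source currents: i(V1)=1.888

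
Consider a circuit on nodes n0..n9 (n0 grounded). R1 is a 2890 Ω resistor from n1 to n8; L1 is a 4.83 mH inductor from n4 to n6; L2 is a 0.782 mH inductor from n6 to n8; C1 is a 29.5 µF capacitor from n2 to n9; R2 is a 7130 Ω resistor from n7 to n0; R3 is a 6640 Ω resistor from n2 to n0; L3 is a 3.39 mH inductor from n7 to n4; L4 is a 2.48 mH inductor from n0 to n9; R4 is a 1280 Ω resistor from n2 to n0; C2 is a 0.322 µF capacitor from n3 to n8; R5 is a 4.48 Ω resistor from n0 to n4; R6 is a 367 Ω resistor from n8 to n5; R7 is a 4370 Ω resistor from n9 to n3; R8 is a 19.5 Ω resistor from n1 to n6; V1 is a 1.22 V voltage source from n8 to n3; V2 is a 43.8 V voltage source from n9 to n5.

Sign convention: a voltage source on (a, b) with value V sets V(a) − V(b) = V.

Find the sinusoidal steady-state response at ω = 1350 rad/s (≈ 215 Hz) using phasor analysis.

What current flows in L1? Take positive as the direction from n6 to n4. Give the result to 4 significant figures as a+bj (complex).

-0.1174+0.003738j A

Apply KCL at each of the 9 non-ground nodes and solve the resulting linear system.
Node n1: branches {R1, R8} → V_1 = -0.5500-0.7495j
Node n2: branches {C1, R3, R4} → V_2 = 0.004544+0.3931j
Node n3: branches {C2, R7, V1} → V_3 = -1.774-0.8726j
Node n4: branches {L1, L3, R5} → V_4 = -0.5256+0.01674j
Node n5: branches {R6, V2} → V_5 = -43.79+0.3930j
Node n6: branches {L1, L2, R8} → V_6 = -0.5500-0.7487j
Node n7: branches {R2, L3} → V_7 = -0.5256+0.01707j
Node n8: branches {R1, L2, C2, R6, V1} → V_8 = -0.5539-0.8726j
Node n9: branches {C1, L4, R7, V2} → V_9 = 0.01374+0.3930j
Source currents: i(V1)=-0.0004091-0.0008200j, i(V2)=-0.1178+0.003449j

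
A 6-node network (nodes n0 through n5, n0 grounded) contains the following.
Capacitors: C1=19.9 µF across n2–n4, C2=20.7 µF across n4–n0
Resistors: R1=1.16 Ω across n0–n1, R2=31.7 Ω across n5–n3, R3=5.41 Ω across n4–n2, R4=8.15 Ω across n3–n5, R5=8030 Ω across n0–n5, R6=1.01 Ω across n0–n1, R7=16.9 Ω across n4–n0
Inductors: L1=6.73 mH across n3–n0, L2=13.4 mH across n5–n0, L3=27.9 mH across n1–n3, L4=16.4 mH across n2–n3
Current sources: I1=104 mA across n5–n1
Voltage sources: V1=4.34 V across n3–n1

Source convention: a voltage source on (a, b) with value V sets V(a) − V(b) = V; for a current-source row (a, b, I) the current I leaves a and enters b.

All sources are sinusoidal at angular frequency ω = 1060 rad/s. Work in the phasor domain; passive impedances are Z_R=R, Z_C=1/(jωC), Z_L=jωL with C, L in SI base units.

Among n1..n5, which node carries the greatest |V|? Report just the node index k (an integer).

3

Element admittances at ω=1060 rad/s:
  Y(C1) = 0.000+0.02109j S between n2,n4
  Y(R1) = 0.8621+0.000j S between n0,n1
  Y(L1) = 0.000-0.1402j S between n3,n0
  Y(R2) = 0.03155+0.000j S between n5,n3
  Y(C2) = 0.000+0.02194j S between n4,n0
  Y(L2) = 0.000-0.07040j S between n5,n0
  Y(R3) = 0.1848+0.000j S between n4,n2
  Y(R4) = 0.1227+0.000j S between n3,n5
  Y(R5) = 0.0001245+0.000j S between n0,n5
  I1: injects 0.104 A into n1 (from n5)
  Y(R6) = 0.9901+0.000j S between n0,n1
  Y(L3) = 0.000-0.03381j S between n1,n3
  Y(R7) = 0.05917+0.000j S between n4,n0
  Y(L4) = 0.000-0.05752j S between n2,n3
  V1: constraint V(n3)−V(n1) = 4.34
Assemble and solve the 6×6 MNA system:
  V(n1)=-0.1886+0.4548j  V(n2)=2.930-2.437j  V(n3)=4.151+0.4548j  V(n4)=2.084-1.960j  V(n5)=2.705+1.688j
  i(V1)=-0.4533+0.9892j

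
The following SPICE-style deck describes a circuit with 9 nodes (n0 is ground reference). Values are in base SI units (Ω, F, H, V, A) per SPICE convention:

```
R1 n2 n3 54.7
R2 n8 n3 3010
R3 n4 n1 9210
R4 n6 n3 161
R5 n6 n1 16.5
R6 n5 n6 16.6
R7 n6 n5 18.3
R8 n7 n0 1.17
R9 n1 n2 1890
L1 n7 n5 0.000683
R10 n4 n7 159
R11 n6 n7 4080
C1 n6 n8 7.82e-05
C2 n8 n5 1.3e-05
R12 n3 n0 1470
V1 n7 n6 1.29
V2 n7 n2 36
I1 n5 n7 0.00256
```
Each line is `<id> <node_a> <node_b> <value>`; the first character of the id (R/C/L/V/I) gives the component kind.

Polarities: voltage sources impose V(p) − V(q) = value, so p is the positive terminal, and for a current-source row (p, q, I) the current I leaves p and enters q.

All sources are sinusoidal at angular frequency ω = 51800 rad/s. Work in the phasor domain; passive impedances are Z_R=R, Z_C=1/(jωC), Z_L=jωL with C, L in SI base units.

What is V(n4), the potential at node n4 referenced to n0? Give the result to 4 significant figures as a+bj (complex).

Element admittances at ω=51800 rad/s:
  Y(R1) = 0.01828+0.000j S between n2,n3
  Y(R2) = 0.0003322+0.000j S between n8,n3
  Y(R3) = 0.0001086+0.000j S between n4,n1
  Y(R4) = 0.006211+0.000j S between n6,n3
  Y(R5) = 0.06061+0.000j S between n6,n1
  Y(R6) = 0.06024+0.000j S between n5,n6
  Y(R7) = 0.05464+0.000j S between n6,n5
  Y(R8) = 0.8547+0.000j S between n7,n0
  Y(R9) = 0.0005291+0.000j S between n1,n2
  Y(L1) = 0.000-0.02827j S between n7,n5
  Y(R10) = 0.006289+0.000j S between n4,n7
  Y(R11) = 0.0002451+0.000j S between n6,n7
  Y(C1) = 0.000+4.051j S between n6,n8
  Y(C2) = 0.000+0.6734j S between n8,n5
  Y(R12) = 0.0006803+0.000j S between n3,n0
  V1: constraint V(n7)−V(n6) = 1.29
  V2: constraint V(n7)−V(n2) = 36
  I1: injects 0.00256 A into n7 (from n5)
Assemble and solve the 10×10 MNA system:
  V(n1)=-1.567-8.067e-09j  V(n2)=-35.98+0.000j  V(n3)=-26.11+1.014e-05j  V(n4)=-0.006158-8.067e-09j  V(n5)=-1.334-0.006790j  V(n6)=-1.269-8.067e-09j  V(n7)=0.02079-8.067e-09j  V(n8)=-1.278+0.0007787j
  i(V1)=0.1827+0.03830j  i(V2)=-0.1985-1.854e-07j

-0.006158-8.067e-09j V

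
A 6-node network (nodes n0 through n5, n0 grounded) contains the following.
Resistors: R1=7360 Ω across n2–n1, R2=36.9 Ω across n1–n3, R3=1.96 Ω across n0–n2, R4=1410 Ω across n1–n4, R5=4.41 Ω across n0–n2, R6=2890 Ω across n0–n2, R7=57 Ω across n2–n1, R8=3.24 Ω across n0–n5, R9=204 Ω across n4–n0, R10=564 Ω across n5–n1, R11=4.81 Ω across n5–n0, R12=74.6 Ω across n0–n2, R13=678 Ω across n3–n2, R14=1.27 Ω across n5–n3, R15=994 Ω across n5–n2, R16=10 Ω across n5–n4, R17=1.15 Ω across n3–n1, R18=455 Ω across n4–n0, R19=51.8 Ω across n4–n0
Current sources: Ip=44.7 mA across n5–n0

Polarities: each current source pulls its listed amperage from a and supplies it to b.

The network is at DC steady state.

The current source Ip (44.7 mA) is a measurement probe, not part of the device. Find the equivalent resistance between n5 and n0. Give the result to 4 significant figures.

Element admittances at DC:
  Y(R1) = 0.0001359 S between n2,n1
  Y(R2) = 0.02710 S between n1,n3
  Y(R3) = 0.5102 S between n0,n2
  Y(R4) = 0.0007092 S between n1,n4
  Y(R5) = 0.2268 S between n0,n2
  Y(R6) = 0.0003460 S between n0,n2
  Y(R7) = 0.01754 S between n2,n1
  Y(R8) = 0.3086 S between n0,n5
  Y(R9) = 0.004902 S between n4,n0
  Y(R10) = 0.001773 S between n5,n1
  Y(R11) = 0.2079 S between n5,n0
  Y(R12) = 0.01340 S between n0,n2
  Y(R13) = 0.001475 S between n3,n2
  Y(R14) = 0.7874 S between n5,n3
  Y(R15) = 0.001006 S between n5,n2
  Y(R16) = 0.1000 S between n5,n4
  Y(R17) = 0.8696 S between n3,n1
  Y(R18) = 0.002198 S between n4,n0
  Y(R19) = 0.01931 S between n4,n0
  Ip: injects 0.0447 A into n0 (from n5)
Assemble and solve the 5×5 MNA system:
  V(n1)=-0.07703  V(n2)=-0.002022  V(n3)=-0.07851  V(n4)=-0.06364  V(n5)=-0.08035

R_eq = 1.797 Ω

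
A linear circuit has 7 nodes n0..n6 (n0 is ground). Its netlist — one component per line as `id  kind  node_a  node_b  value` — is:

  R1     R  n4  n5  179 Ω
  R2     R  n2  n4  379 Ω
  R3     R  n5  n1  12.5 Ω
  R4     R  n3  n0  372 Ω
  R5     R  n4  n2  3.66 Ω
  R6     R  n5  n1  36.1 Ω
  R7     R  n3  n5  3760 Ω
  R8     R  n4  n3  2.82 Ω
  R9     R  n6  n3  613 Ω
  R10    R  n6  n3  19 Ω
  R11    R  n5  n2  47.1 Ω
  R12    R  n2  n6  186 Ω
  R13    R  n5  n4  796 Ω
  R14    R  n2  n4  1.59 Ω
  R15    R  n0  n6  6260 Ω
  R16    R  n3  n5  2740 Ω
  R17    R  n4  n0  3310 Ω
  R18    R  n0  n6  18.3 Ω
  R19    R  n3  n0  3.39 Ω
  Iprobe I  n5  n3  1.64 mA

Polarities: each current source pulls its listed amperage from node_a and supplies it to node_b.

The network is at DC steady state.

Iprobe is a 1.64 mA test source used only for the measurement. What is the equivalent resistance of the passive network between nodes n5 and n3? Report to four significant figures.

Element admittances at DC:
  Y(R1) = 0.005587 S between n4,n5
  Y(R2) = 0.002639 S between n2,n4
  Y(R3) = 0.08000 S between n5,n1
  Y(R4) = 0.002688 S between n3,n0
  Y(R5) = 0.2732 S between n4,n2
  Y(R6) = 0.02770 S between n5,n1
  Y(R7) = 0.0002660 S between n3,n5
  Y(R8) = 0.3546 S between n4,n3
  Y(R9) = 0.001631 S between n6,n3
  Y(R10) = 0.05263 S between n6,n3
  Y(R11) = 0.02123 S between n5,n2
  Y(R12) = 0.005376 S between n2,n6
  Y(R13) = 0.001256 S between n5,n4
  Y(R14) = 0.6289 S between n2,n4
  Y(R15) = 0.0001597 S between n0,n6
  Y(R16) = 0.0003650 S between n3,n5
  Y(R17) = 0.0003021 S between n4,n0
  Y(R18) = 0.05464 S between n0,n6
  Y(R19) = 0.2950 S between n3,n0
  Iprobe: injects 0.00164 A into n3 (from n5)
Assemble and solve the 6×6 MNA system:
  V(n1)=-0.06237  V(n2)=-0.005677  V(n3)=4.924e-05  V(n4)=-0.004378  V(n5)=-0.06237  V(n6)=-0.0002433

R_eq = 38.06 Ω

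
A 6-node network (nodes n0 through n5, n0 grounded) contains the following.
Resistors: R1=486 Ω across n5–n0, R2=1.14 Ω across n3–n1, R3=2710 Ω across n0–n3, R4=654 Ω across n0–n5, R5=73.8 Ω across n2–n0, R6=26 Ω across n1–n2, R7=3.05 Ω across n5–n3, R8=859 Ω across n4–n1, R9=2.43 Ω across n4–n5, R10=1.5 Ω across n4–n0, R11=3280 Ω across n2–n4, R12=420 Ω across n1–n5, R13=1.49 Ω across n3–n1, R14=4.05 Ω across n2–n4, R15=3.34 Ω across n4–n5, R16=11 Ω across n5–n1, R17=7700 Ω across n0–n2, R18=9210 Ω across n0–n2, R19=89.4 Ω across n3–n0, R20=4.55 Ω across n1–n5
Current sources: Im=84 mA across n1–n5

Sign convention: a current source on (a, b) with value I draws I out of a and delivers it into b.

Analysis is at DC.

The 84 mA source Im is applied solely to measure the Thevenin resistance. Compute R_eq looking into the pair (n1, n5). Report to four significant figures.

R_eq = 1.604 Ω

MNA unknowns: 5 node voltages V₁..V_5
R1: Y=0.002058 on G[5,0]
R2: Y=0.8772 on G[3,1]
R3: Y=0.0003690 on G[0,3]
R4: Y=0.001529 on G[0,5]
R5: Y=0.01355 on G[2,0]
R6: Y=0.03846 on G[1,2]
R7: Y=0.3279 on G[5,3]
R8: Y=0.001164 on G[4,1]
R9: Y=0.4115 on G[4,5]
R10: Y=0.6667 on G[4,0]
R11: Y=0.0003049 on G[2,4]
R12: Y=0.002381 on G[1,5]
R13: Y=0.6711 on G[3,1]
R14: Y=0.2469 on G[2,4]
R15: Y=0.2994 on G[4,5]
R16: Y=0.09091 on G[5,1]
R17: Y=0.0001299 on G[0,2]
R18: Y=0.0001086 on G[0,2]
R19: Y=0.01119 on G[3,0]
R20: Y=0.2198 on G[1,5]
Im: z[1]−=0.084, z[5]+=0.084
solve → V1=-0.1250, V2=-0.01440, V3=-0.1008, V4=0.001992, V5=0.009771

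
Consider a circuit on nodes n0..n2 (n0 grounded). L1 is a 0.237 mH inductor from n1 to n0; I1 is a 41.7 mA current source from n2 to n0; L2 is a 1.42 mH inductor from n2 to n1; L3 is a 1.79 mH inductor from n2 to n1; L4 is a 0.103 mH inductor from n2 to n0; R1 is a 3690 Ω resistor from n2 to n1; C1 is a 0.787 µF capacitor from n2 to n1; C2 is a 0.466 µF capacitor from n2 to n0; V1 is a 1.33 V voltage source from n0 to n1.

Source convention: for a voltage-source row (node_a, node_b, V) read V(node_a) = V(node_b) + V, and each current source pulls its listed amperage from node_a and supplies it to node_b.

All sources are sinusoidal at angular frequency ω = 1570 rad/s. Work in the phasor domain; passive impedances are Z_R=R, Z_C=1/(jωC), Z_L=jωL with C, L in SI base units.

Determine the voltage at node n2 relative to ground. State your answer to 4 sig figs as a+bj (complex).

-0.1529-0.006014j V

MNA unknowns: 2 node voltages V₁..V_2 plus 1 source current (V1)
L1: Y=0.000-2.688j on G[1,0]
I1: z[2]−=0.0417, z[0]+=0.0417
L2: Y=0.000-0.4486j on G[2,1]
L3: Y=0.000-0.3558j on G[2,1]
L4: Y=0.000-6.184j on G[2,0]
R1: Y=0.0002710+0.000j on G[2,1]
C1: Y=0.000+0.001236j on G[2,1]
C2: Y=0.000+0.0007316j on G[2,0]
V1: row V0−V1=1.33, i_V1 at 0,1
solve → V1=-1.330+0.000j, V2=-0.1529-0.006014j
aux → i_V1=0.004512+4.520j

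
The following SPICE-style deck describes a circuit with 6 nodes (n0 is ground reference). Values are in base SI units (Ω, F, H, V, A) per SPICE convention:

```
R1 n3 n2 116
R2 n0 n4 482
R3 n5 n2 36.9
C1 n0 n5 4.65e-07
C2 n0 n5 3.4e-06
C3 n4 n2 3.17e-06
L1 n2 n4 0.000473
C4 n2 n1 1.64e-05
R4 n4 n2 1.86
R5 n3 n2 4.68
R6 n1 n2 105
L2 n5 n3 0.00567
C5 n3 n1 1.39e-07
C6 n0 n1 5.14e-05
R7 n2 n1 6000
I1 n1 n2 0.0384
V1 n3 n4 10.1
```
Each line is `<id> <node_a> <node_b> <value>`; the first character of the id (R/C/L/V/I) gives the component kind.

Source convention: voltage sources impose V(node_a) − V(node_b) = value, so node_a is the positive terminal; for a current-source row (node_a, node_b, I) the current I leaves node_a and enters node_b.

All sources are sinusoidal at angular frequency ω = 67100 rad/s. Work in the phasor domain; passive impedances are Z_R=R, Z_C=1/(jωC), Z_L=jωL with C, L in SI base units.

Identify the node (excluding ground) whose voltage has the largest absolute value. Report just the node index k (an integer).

Element admittances at ω=67100 rad/s:
  Y(R1) = 0.008621+0.000j S between n3,n2
  Y(R2) = 0.002075+0.000j S between n0,n4
  Y(R3) = 0.02710+0.000j S between n5,n2
  Y(C1) = 0.000+0.03120j S between n0,n5
  Y(C2) = 0.000+0.2281j S between n0,n5
  Y(C3) = 0.000+0.2127j S between n4,n2
  Y(L1) = 0.000-0.03151j S between n2,n4
  Y(C4) = 0.000+1.100j S between n2,n1
  Y(R4) = 0.5376+0.000j S between n4,n2
  Y(R5) = 0.2137+0.000j S between n3,n2
  Y(R6) = 0.009524+0.000j S between n1,n2
  Y(L2) = 0.000-0.002628j S between n5,n3
  Y(C5) = 0.000+0.009327j S between n3,n1
  Y(C6) = 0.000+3.449j S between n0,n1
  Y(R7) = 0.0001667+0.000j S between n2,n1
  I1: injects 0.0384 A into n2 (from n1)
  V1: constraint V(n3)−V(n4) = 10.1
Assemble and solve the 6×6 MNA system:
  V(n1)=0.005527-0.0009617j  V(n2)=-0.03829-0.04399j  V(n3)=7.263+0.5580j  V(n4)=-2.837+0.5580j  V(n5)=-0.07797-0.009902j
  i(V1)=-1.619-0.1822j

3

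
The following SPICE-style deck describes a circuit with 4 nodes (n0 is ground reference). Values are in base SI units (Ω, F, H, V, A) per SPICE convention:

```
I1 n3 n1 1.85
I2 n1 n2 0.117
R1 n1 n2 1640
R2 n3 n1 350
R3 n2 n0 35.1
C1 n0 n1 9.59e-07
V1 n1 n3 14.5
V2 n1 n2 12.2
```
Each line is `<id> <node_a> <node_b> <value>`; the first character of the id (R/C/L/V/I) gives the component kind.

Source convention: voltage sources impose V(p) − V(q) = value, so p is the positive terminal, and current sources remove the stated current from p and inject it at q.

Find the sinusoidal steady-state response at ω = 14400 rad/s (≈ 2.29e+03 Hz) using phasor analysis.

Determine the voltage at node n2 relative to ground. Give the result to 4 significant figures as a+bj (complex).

MNA unknowns: 3 node voltages V₁..V_3 plus 2 source currents (V1, V2)
I1: z[3]−=1.85, z[1]+=1.85
I2: z[1]−=0.117, z[2]+=0.117
R1: Y=0.0006098+0.000j on G[1,2]
R2: Y=0.002857+0.000j on G[3,1]
R3: Y=0.02849+0.000j on G[2,0]
C1: Y=0.000+0.01381j on G[0,1]
V1: row V1−V3=14.5, i_V1 at 1,3
V2: row V1−V2=12.2, i_V2 at 1,2
solve → V1=9.879-4.788j, V2=-2.321-4.788j, V3=-4.621-4.788j
aux → i_V1=1.809+0.000j, i_V2=-0.1906-0.1364j

-2.321-4.788j V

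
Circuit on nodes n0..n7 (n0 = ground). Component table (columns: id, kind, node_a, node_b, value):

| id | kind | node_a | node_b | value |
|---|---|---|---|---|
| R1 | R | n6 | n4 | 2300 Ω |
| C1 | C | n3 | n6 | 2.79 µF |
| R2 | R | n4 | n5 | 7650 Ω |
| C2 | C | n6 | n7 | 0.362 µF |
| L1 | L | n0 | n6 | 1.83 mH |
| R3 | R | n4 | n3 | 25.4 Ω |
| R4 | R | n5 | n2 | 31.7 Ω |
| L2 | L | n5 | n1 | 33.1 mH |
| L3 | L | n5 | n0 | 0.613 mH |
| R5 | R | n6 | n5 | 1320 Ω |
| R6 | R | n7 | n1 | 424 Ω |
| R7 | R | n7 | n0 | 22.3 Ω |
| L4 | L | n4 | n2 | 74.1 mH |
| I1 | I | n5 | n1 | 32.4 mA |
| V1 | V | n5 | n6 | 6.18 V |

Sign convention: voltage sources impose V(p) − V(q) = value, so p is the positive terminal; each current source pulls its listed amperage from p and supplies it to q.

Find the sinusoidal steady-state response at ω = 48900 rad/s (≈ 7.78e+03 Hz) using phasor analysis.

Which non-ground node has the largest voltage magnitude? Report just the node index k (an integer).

1

Apply KCL at each of the 7 non-ground nodes and solve the resulting linear system.
Node n1: branches {L2, R6, I1} → V_1 = 13.11+1.232j
Node n2: branches {R4, L4} → V_2 = -0.9061+0.4743j
Node n3: branches {C1, R3} → V_3 = -7.098+0.4142j
Node n4: branches {R1, R2, R3, L4} → V_4 = -7.076+0.3716j
Node n5: branches {R2, R4, L2, L3, R5, I1, V1} → V_5 = -0.9052+0.4203j
Node n6: branches {R1, C1, C2, L1, R5, V1} → V_6 = -7.085+0.4203j
Node n7: branches {C2, R6, R7} → V_7 = -0.4174-2.439j
Source currents: i(V1)=-0.05144-0.03716j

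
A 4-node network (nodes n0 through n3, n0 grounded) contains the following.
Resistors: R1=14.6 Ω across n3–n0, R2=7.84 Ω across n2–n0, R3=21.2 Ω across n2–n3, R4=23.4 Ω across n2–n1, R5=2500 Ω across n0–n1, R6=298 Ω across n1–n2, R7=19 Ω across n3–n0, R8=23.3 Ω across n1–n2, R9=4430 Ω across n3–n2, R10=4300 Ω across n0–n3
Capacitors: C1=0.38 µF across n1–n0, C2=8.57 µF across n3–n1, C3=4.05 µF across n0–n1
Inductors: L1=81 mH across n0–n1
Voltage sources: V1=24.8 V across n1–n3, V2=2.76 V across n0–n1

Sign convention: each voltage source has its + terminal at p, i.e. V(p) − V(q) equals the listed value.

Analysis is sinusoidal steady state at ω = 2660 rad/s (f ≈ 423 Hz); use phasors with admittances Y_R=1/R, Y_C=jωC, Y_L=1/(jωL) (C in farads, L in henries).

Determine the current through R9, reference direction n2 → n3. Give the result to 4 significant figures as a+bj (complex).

Apply KCL at each of the 3 non-ground nodes and solve the resulting linear system.
Node n1: branches {C1, R4, C2, R5, R6, L1, R8, C3, V1, V2} → V_1 = -2.760+0.000j
Node n2: branches {R2, R3, R4, R6, R8, R9} → V_2 = -5.879+0.000j
Node n3: branches {R1, R3, C2, R7, R9, R10, V1} → V_3 = -27.56+0.000j
Source currents: i(V1)=-4.372-0.5653j, i(V2)=-4.096-0.01971j

0.004894+0.000j A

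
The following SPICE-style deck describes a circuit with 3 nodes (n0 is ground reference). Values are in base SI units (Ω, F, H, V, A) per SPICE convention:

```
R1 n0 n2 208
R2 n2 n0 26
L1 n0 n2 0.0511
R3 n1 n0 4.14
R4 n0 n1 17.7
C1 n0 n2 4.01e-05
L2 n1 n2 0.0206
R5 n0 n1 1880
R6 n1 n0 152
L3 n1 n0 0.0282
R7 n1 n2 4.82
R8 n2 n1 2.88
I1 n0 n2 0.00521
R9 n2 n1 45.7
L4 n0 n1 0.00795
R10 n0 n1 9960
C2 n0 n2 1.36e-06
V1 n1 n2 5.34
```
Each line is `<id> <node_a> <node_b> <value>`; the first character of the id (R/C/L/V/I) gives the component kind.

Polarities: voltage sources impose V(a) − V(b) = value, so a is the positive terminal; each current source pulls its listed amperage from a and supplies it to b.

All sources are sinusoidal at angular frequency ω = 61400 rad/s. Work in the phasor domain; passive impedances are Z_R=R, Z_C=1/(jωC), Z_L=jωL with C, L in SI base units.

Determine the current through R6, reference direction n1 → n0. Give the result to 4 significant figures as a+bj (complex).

0.03460+0.004131j A

Apply KCL at each of the 2 non-ground nodes and solve the resulting linear system.
Node n1: branches {R3, R4, L2, R5, R6, L3, R7, R8, R9, L4, R10, V1} → V_1 = 5.259+0.6280j
Node n2: branches {R1, R2, L1, C1, L2, R7, R8, I1, R9, C2, V1} → V_2 = -0.08056+0.6280j
Source currents: i(V1)=-4.686-0.1737j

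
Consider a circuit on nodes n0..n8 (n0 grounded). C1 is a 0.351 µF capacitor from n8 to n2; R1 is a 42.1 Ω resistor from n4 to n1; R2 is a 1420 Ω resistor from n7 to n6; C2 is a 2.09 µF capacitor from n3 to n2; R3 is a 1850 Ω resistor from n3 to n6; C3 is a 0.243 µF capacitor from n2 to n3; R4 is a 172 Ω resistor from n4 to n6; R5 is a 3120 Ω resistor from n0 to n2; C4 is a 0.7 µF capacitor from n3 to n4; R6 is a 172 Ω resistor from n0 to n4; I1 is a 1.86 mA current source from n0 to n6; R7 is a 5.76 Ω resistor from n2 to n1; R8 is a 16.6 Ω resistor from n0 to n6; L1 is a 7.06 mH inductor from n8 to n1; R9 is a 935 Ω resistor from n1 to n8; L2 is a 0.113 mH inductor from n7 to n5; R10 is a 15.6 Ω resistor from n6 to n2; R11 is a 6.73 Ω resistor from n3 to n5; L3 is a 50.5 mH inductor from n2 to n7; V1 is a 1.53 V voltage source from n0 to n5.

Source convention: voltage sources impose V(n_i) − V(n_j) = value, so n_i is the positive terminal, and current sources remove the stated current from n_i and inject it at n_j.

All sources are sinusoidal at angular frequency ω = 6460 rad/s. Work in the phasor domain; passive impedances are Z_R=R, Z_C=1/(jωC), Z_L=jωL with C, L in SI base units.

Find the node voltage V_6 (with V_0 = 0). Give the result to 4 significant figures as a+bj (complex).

Element admittances at ω=6460 rad/s:
  Y(C1) = 0.000+0.002267j S between n8,n2
  Y(R1) = 0.02375+0.000j S between n4,n1
  Y(R2) = 0.0007042+0.000j S between n7,n6
  Y(C2) = 0.000+0.01350j S between n3,n2
  Y(R3) = 0.0005405+0.000j S between n3,n6
  Y(C3) = 0.000+0.001570j S between n2,n3
  Y(R4) = 0.005814+0.000j S between n4,n6
  Y(R5) = 0.0003205+0.000j S between n0,n2
  Y(C4) = 0.000+0.004522j S between n3,n4
  Y(R6) = 0.005814+0.000j S between n0,n4
  I1: injects 0.00186 A into n6 (from n0)
  Y(R7) = 0.1736+0.000j S between n2,n1
  Y(R8) = 0.06024+0.000j S between n0,n6
  Y(L1) = 0.000-0.02193j S between n8,n1
  Y(R9) = 0.001070+0.000j S between n1,n8
  Y(L2) = 0.000-1.370j S between n7,n5
  Y(R10) = 0.06410+0.000j S between n6,n2
  Y(R11) = 0.1486+0.000j S between n3,n5
  Y(L3) = 0.000-0.003065j S between n2,n7
  V1: constraint V(n0)−V(n5) = 1.53
Assemble and solve the 9×9 MNA system:
  V(n1)=-0.2813-0.4811j  V(n2)=-0.2789-0.4770j  V(n3)=-1.441+0.1512j  V(n4)=-0.2980-0.5110j  V(n5)=-1.530+0.000j  V(n6)=-0.1492-0.2547j  V(n7)=-1.527-0.0003583j  V(n8)=-0.2816-0.4815j
  i(V1)=-0.01267-0.01847j

-0.1492-0.2547j V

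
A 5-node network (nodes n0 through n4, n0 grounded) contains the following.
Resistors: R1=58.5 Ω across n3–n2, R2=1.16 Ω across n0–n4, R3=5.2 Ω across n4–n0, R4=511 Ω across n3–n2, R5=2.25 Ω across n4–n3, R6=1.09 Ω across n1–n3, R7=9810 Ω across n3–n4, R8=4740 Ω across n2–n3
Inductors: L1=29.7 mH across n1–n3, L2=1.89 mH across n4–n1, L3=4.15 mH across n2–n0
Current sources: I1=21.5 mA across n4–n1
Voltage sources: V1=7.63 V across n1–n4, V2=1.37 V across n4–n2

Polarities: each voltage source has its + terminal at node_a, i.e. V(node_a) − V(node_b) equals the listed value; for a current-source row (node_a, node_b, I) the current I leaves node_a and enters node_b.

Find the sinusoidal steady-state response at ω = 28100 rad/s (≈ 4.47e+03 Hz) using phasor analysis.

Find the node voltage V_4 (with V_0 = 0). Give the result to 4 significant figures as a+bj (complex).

Apply KCL at each of the 4 non-ground nodes and solve the resulting linear system.
Node n1: branches {L1, L2, I1, R6, V1} → V_1 = 7.630-0.01114j
Node n2: branches {R1, R4, L3, R8, V2} → V_2 = -1.370-0.01114j
Node n3: branches {R1, L1, R4, R5, R6, R7, R8} → V_3 = 5.049-0.01338j
Node n4: branches {R2, R3, L2, I1, R5, R7, V1, V2} → V_4 = 9.061e-05-0.01114j
Source currents: i(V1)=-2.347+0.1447j, i(V2)=-0.1237+0.01179j

9.061e-05-0.01114j V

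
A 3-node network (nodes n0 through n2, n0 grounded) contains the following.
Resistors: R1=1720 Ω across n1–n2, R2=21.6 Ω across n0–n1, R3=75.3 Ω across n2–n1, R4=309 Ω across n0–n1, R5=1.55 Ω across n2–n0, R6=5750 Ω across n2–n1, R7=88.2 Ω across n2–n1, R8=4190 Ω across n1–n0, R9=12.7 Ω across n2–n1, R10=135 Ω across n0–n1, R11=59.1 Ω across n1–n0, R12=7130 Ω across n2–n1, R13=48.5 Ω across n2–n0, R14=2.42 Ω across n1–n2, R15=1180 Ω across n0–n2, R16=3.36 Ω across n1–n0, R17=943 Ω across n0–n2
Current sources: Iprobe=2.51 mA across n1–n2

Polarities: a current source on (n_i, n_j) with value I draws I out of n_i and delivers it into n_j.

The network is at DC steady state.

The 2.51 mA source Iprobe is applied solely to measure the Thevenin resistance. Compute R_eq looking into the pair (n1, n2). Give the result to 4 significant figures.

Element admittances at DC:
  Y(R1) = 0.0005814 S between n1,n2
  Y(R2) = 0.04630 S between n0,n1
  Y(R3) = 0.01328 S between n2,n1
  Y(R4) = 0.003236 S between n0,n1
  Y(R5) = 0.6452 S between n2,n0
  Y(R6) = 0.0001739 S between n2,n1
  Y(R7) = 0.01134 S between n2,n1
  Y(R8) = 0.0002387 S between n1,n0
  Y(R9) = 0.07874 S between n2,n1
  Y(R10) = 0.007407 S between n0,n1
  Y(R11) = 0.01692 S between n1,n0
  Y(R12) = 0.0001403 S between n2,n1
  Y(R13) = 0.02062 S between n2,n0
  Y(R14) = 0.4132 S between n1,n2
  Y(R15) = 0.0008475 S between n0,n2
  Y(R16) = 0.2976 S between n1,n0
  Y(R17) = 0.001060 S between n0,n2
  Iprobe: injects 0.00251 A into n2 (from n1)
Assemble and solve the 2×2 MNA system:
  V(n1)=-0.002132  V(n2)=0.001187

R_eq = 1.322 Ω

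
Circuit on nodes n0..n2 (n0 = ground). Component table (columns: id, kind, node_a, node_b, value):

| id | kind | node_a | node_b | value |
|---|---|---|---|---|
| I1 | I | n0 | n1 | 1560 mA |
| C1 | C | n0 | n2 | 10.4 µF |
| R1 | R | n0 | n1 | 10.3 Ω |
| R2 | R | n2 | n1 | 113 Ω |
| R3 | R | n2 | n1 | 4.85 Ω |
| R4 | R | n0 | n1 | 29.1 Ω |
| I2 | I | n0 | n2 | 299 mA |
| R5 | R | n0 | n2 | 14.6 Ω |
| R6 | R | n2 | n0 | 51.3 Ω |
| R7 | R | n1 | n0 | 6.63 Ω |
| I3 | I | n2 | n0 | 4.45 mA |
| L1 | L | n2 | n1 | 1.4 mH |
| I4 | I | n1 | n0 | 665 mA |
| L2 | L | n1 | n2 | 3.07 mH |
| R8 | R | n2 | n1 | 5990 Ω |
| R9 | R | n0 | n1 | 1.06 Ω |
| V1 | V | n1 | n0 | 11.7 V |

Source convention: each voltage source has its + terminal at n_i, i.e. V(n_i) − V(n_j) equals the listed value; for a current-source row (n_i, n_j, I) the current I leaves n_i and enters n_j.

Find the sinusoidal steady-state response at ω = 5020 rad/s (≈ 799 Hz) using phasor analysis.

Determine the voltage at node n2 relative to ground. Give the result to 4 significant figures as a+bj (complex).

MNA unknowns: 2 node voltages V₁..V_2 plus 1 source current (V1)
I1: z[0]−=1.56, z[1]+=1.56
C1: Y=0.000+0.05221j on G[0,2]
R1: Y=0.09709+0.000j on G[0,1]
R2: Y=0.008850+0.000j on G[2,1]
R3: Y=0.2062+0.000j on G[2,1]
R4: Y=0.03436+0.000j on G[0,1]
I2: z[0]−=0.299, z[2]+=0.299
R5: Y=0.06849+0.000j on G[0,2]
R6: Y=0.01949+0.000j on G[2,0]
R7: Y=0.1508+0.000j on G[1,0]
I3: z[2]−=0.00445, z[0]+=0.00445
L1: Y=0.000-0.1423j on G[2,1]
I4: z[1]−=0.665, z[0]+=0.665
L2: Y=0.000-0.06489j on G[1,2]
R8: Y=0.0001669+0.000j on G[2,1]
R9: Y=0.9434+0.000j on G[0,1]
V1: row V1−V0=11.7, i_V1 at 1,0
solve → V1=11.70+0.000j, V2=10.59-2.580j
aux → i_V1=-14.22-0.3262j

10.59-2.580j V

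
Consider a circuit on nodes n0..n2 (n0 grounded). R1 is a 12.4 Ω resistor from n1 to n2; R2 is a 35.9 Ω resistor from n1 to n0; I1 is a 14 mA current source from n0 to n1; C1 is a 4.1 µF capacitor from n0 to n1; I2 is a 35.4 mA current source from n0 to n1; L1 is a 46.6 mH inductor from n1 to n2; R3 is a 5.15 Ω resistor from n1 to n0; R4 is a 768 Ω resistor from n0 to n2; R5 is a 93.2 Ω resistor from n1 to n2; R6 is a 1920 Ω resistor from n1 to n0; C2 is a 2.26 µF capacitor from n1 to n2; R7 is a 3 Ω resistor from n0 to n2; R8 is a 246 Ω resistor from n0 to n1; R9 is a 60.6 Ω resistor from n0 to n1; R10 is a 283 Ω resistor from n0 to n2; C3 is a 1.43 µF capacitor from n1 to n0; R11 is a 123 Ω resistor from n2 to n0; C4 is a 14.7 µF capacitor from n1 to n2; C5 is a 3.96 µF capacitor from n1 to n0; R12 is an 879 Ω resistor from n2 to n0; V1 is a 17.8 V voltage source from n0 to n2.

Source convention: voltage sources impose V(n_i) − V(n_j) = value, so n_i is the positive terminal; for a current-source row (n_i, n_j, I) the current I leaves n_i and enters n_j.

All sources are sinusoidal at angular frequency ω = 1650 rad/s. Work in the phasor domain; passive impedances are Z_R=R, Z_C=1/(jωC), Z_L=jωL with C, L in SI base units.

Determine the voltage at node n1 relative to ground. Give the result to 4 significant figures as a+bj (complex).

-4.748-0.3622j V

Apply KCL at each of the 2 non-ground nodes and solve the resulting linear system.
Node n1: branches {R1, R2, I1, C1, I2, L1, R3, R5, R6, C2, R8, R9, C3, C4, C5} → V_1 = -4.748-0.3622j
Node n2: branches {R1, L1, R4, R5, C2, R7, R10, R11, C4, R12, V1} → V_2 = -17.80+0.000j
Source currents: i(V1)=-7.382-0.1624j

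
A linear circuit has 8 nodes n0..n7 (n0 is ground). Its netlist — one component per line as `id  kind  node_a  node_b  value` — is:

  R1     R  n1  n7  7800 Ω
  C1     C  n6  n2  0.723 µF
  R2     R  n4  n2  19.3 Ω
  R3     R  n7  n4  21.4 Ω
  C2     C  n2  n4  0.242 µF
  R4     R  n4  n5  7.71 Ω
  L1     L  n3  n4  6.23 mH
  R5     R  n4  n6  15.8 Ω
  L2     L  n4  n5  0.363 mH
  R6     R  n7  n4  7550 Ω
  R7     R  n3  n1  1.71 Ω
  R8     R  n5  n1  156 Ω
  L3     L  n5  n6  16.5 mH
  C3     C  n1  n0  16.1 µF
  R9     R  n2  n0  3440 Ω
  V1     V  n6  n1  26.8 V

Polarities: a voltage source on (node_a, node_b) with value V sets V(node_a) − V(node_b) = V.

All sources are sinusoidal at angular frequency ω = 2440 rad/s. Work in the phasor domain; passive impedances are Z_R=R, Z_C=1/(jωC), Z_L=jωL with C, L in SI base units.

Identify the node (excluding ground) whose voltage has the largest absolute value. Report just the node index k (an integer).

MNA unknowns: 7 node voltages V₁..V_7 plus 1 source current (V1)
R1: Y=0.0001282+0.000j on G[1,7]
C1: Y=0.000+0.001764j on G[6,2]
R2: Y=0.05181+0.000j on G[4,2]
R3: Y=0.04673+0.000j on G[7,4]
C2: Y=0.000+0.0005905j on G[2,4]
R4: Y=0.1297+0.000j on G[4,5]
L1: Y=0.000-0.06578j on G[3,4]
R5: Y=0.06329+0.000j on G[4,6]
L2: Y=0.000-1.129j on G[4,5]
R6: Y=0.0001325+0.000j on G[7,4]
R7: Y=0.5848+0.000j on G[3,1]
R8: Y=0.006410+0.000j on G[5,1]
L3: Y=0.000-0.02484j on G[5,6]
C3: Y=0.000+0.03928j on G[1,0]
R9: Y=0.0002907+0.000j on G[2,0]
V1: row V6−V1=26.8, i_V1 at 6,1
solve → V1=-0.05894+0.1008j, V2=13.63+7.964j, V3=0.9388-1.305j, V4=13.43+7.565j, V5=13.73+7.294j, V6=26.74+0.1008j, V7=13.40+7.544j
aux → i_V1=-0.6775+0.7725j

6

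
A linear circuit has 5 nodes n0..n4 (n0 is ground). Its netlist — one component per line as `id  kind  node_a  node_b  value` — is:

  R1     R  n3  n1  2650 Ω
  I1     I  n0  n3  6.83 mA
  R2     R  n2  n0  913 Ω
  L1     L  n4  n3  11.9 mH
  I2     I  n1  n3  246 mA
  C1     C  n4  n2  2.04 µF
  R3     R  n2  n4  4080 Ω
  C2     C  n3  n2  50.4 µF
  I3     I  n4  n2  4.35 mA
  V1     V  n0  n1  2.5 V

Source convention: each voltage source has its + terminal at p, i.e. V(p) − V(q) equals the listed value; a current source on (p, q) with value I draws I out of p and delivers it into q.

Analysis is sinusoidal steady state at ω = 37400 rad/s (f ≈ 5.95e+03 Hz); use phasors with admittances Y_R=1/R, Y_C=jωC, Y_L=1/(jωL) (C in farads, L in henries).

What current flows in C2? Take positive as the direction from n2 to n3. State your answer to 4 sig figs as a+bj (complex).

-0.1877-2.844e-05j A

MNA unknowns: 4 node voltages V₁..V_4 plus 1 source current (V1)
R1: Y=0.0003774+0.000j on G[3,1]
I1: z[0]−=0.00683, z[3]+=0.00683
R2: Y=0.001095+0.000j on G[2,0]
L1: Y=0.000-0.002247j on G[4,3]
I2: z[1]−=0.246, z[3]+=0.246
C1: Y=0.000+0.07630j on G[4,2]
R3: Y=0.0002451+0.000j on G[2,4]
C2: Y=0.000+1.885j on G[3,2]
I3: z[4]−=0.00435, z[2]+=0.00435
V1: row V0−V1=2.5, i_V1 at 0,1
solve → V1=-2.500+0.000j, V2=171.0+0.02552j, V3=171.0-0.07406j, V4=171.0+0.08728j
aux → i_V1=0.1805+2.795e-05j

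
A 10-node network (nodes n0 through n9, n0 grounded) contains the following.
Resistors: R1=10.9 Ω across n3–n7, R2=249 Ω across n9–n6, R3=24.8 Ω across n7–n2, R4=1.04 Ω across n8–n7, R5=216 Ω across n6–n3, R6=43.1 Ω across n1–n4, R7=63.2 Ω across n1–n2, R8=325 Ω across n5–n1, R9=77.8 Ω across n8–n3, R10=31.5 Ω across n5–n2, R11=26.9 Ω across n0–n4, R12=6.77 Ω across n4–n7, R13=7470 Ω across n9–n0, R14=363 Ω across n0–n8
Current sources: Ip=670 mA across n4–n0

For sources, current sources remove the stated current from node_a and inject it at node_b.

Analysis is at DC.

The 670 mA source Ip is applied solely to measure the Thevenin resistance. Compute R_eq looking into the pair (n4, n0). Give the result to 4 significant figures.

R_eq = 25.00 Ω

MNA unknowns: 9 node voltages V₁..V_9
R1: Y=0.09174 on G[3,7]
R2: Y=0.004016 on G[9,6]
R3: Y=0.04032 on G[7,2]
R4: Y=0.9615 on G[8,7]
R5: Y=0.004630 on G[6,3]
R6: Y=0.02320 on G[1,4]
R7: Y=0.01582 on G[1,2]
R8: Y=0.003077 on G[5,1]
R9: Y=0.01285 on G[8,3]
R10: Y=0.03175 on G[5,2]
R11: Y=0.03717 on G[0,4]
R12: Y=0.1477 on G[4,7]
R13: Y=0.0001339 on G[9,0]
R14: Y=0.002755 on G[0,8]
Ip: z[4]−=0.67, z[0]+=0.67
solve → V1=-16.64, V2=-16.51, V3=-16.42, V4=-16.75, V5=-16.52, V6=-15.98, V7=-16.45, V8=-16.40, V9=-15.46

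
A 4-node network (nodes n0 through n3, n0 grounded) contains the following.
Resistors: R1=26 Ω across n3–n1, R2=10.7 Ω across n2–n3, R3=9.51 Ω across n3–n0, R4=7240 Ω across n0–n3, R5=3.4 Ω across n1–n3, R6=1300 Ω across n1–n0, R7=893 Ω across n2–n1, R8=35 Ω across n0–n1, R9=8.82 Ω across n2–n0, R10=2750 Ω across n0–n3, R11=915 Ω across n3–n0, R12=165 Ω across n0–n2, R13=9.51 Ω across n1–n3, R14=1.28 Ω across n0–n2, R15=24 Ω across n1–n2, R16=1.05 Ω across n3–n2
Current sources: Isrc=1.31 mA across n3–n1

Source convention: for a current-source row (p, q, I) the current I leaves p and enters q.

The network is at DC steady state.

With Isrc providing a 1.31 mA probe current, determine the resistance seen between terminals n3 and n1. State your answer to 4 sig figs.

Element admittances at DC:
  Y(R1) = 0.03846 S between n3,n1
  Y(R2) = 0.09346 S between n2,n3
  Y(R3) = 0.1052 S between n3,n0
  Y(R4) = 0.0001381 S between n0,n3
  Y(R5) = 0.2941 S between n1,n3
  Y(R6) = 0.0007692 S between n1,n0
  Y(R7) = 0.001120 S between n2,n1
  Y(R8) = 0.02857 S between n0,n1
  Y(R9) = 0.1134 S between n2,n0
  Y(R10) = 0.0003636 S between n0,n3
  Y(R11) = 0.001093 S between n3,n0
  Y(R12) = 0.006061 S between n0,n2
  Y(R13) = 0.1052 S between n1,n3
  Y(R14) = 0.7812 S between n0,n2
  Y(R15) = 0.04167 S between n1,n2
  Y(R16) = 0.9524 S between n3,n2
  Isrc: injects 0.00131 A into n1 (from n3)
Assemble and solve the 3×3 MNA system:
  V(n1)=0.002392  V(n2)=-5.413e-05  V(n3)=-0.0002008

R_eq = 1.980 Ω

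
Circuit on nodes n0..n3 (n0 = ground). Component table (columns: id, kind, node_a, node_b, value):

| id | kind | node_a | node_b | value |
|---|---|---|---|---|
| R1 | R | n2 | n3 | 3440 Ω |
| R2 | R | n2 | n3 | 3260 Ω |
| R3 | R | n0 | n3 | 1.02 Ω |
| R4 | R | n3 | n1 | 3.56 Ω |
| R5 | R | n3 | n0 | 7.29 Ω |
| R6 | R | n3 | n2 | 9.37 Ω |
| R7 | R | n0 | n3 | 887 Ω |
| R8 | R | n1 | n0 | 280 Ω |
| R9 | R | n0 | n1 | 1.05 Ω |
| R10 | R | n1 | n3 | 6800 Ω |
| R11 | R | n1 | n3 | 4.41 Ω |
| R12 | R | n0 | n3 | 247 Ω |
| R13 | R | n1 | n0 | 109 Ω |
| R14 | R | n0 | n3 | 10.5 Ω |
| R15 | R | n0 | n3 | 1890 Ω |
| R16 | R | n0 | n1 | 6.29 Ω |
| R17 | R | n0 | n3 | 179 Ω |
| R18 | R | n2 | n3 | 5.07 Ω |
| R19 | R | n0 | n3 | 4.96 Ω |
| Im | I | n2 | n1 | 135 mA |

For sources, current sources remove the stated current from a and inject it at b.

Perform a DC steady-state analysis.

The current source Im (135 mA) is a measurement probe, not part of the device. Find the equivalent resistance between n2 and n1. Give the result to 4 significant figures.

Apply KCL at each of the 3 non-ground nodes and solve the resulting linear system.
Node n1: branches {R4, R8, R9, R10, R11, R13, R16, Im} → V_1 = 0.06643
Node n2: branches {R1, R2, R6, R18, Im} → V_2 = -0.4956
Node n3: branches {R1, R2, R3, R4, R5, R6, R7, R10, R11, R12, R14, R15, R17, R18, R19} → V_3 = -0.05238

R_eq = 4.163 Ω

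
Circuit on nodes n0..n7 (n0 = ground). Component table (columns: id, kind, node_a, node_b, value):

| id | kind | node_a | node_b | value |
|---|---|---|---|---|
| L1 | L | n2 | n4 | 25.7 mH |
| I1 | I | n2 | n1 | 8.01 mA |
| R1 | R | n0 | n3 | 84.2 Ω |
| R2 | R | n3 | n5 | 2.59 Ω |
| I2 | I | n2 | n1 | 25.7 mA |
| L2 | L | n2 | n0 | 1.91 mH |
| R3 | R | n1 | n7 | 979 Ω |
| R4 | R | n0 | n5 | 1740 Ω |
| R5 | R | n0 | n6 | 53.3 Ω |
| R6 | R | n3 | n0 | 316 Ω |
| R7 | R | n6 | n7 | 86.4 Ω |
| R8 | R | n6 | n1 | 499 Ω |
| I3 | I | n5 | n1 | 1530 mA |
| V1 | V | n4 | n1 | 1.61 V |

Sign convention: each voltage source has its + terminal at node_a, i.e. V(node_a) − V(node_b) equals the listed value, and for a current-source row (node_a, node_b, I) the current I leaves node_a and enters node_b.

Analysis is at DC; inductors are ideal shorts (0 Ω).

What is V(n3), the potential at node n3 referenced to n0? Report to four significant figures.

Apply KCL at each of the 7 non-ground nodes and solve the resulting linear system.
Node n1: branches {I1, I2, R3, R8, I3, V1} → V_1 = -1.610
Node n2: branches {L1, I1, I2, L2} → V_2 = 0.000
Node n3: branches {R1, R2, R6} → V_3 = -97.84
Node n4: branches {L1, V1} → V_4 = 0.000
Node n5: branches {R2, R4, I3} → V_5 = -101.6
Node n6: branches {R5, R7, R8} → V_6 = -0.2183
Node n7: branches {R3, R7} → V_7 = -0.3311
Source currents: i(L1)=-1.568, i(L2)=1.534, i(V1)=-1.568

-97.84 V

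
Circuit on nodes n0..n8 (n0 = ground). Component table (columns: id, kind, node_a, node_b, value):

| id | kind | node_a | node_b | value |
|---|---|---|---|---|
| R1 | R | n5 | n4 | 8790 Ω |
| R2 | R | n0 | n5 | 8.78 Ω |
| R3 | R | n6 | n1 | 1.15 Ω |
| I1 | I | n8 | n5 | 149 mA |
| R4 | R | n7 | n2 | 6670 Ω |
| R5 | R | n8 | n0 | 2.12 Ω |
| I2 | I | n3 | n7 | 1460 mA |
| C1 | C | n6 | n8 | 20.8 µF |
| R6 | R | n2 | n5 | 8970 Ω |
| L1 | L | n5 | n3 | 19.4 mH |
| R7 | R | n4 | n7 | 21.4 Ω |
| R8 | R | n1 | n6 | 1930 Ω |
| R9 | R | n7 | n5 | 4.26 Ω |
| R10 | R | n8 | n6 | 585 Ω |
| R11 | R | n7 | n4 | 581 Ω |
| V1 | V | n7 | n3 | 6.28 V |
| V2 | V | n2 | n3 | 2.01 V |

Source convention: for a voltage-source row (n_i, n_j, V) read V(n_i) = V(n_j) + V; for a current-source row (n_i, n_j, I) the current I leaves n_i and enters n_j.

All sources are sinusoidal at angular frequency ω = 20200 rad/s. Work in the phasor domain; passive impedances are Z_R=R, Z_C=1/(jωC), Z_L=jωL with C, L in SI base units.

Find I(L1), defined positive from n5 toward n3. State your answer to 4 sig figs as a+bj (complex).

0.0001740-0.01602j A

Element admittances at ω=20200 rad/s:
  Y(R1) = 0.0001138+0.000j S between n5,n4
  Y(R2) = 0.1139+0.000j S between n0,n5
  Y(R3) = 0.8696+0.000j S between n6,n1
  I1: injects 0.149 A into n5 (from n8)
  Y(R4) = 0.0001499+0.000j S between n7,n2
  Y(R5) = 0.4717+0.000j S between n8,n0
  I2: injects 1.46 A into n7 (from n3)
  Y(C1) = 0.000+0.4202j S between n6,n8
  Y(R6) = 0.0001115+0.000j S between n2,n5
  Y(L1) = 0.000-0.002552j S between n5,n3
  Y(R7) = 0.04673+0.000j S between n4,n7
  Y(R8) = 0.0005181+0.000j S between n1,n6
  Y(R9) = 0.2347+0.000j S between n7,n5
  Y(R10) = 0.001709+0.000j S between n8,n6
  Y(R11) = 0.001721+0.000j S between n7,n4
  V1: constraint V(n7)−V(n3) = 6.28
  V2: constraint V(n2)−V(n3) = 2.01
Assemble and solve the 10×10 MNA system:
  V(n1)=-0.3159+0.000j  V(n2)=-2.959-0.06817j  V(n3)=-4.969-0.06817j  V(n4)=1.311-0.06801j  V(n5)=1.308+0.000j  V(n6)=-0.3159+0.000j  V(n7)=1.311-0.06817j  V(n8)=-0.3159+0.000j
  i(V1)=1.459+0.01601j  i(V2)=0.001116+7.600e-06j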